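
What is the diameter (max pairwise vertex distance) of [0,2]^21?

Diagonal = √21 · 2 ≈ 9.16515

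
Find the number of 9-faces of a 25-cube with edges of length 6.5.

Number of 9-faces = C(25,9) · 2^(25-9) = 2042975 · 65536 = 133888409600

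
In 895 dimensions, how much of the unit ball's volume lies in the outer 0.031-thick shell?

Shell fraction = 1 - (1-0.031)^895 ≈ 1 - 5.751e-13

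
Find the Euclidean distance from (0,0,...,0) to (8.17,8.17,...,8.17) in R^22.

||(8.17,8.17,...,8.17)|| = √(22)·8.17 ≈ 38.3207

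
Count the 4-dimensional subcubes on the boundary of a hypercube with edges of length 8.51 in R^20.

Number of 4-faces = C(20,4) · 2^(20-4) = 4845 · 65536 = 317521920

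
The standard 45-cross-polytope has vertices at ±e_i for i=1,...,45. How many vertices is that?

Number of vertices = 2n = 90.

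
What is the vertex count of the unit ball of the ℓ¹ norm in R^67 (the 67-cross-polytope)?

Number of vertices = 2n = 134.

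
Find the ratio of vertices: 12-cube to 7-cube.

The 12-cube has 2^12 = 4096 vertices. The 7-cube has 2^7 = 128 vertices. Ratio: 4096/128 = 32.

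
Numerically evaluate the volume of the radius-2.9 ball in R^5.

Volume = π^{5/2}·(2.9)^5/Γ(7/2) ≈ 1079.66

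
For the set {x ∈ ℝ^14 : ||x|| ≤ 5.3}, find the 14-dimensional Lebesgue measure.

V_14(5.3) = π^(14/2) · (5.3)^14 / Γ(14/2 + 1) ≈ 8.26953e+09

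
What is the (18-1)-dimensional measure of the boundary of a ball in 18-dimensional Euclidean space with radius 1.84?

|∂B_18(1.84)| ≈ 46963.6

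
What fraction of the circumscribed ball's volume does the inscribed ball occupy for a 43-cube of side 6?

V_in / V_out = (r_in/r_out)^43 = (1/√43)^43 = 43^(-43/2) ≈ 7.59326e-36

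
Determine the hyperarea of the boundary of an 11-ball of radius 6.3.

S = n·V_n(r)/r = 11·V_11(6.3)/6.3 (volume-to-surface relation), giving 2.04128e+09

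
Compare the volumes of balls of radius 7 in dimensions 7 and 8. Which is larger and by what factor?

V_7(7) ≈ 3.89105e+06, V_8(7) ≈ 2.33977e+07. The 8-ball is larger by a factor of 6.013.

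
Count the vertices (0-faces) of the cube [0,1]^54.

Each vertex is a binary string of length 54, so there are 2^54 = 18014398509481984.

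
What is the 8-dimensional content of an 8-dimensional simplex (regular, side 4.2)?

Volume = 4.2^8 · √(9/2^8) / 8! ≈ 0.450272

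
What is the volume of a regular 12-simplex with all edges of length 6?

V_12 = √(13) · 6^12 / (12! · 2^(12/2)) ≈ 0.256018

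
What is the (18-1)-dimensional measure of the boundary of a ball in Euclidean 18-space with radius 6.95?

S_18(6.95) = 2·π^(18/2)·(6.95)^17 / Γ(18/2) ≈ 3.04509e+14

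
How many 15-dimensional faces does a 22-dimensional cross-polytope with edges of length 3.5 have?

An n-cross-polytope has 2^(k+1)·C(n,k+1) k-faces. Here 2^16·C(22,16) = 65536·74613 = 4889837568.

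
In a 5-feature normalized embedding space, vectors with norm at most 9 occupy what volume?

Volume = π^{5/2}·(9)^5/Γ(7/2) = 157464·π^2/5 ≈ 310821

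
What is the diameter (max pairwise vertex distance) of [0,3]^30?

||(3,3,...,3)|| = √(30)·3 ≈ 16.4317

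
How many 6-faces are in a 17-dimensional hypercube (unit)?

f_6(17-cube) = (17 choose 6) · 2^11 = 25346048.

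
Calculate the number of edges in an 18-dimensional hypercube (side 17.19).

Number of 1-faces = C(18,1)·2^(18-1) = 18·131072 = 2359296.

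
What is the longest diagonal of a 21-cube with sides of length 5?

||(5,5,...,5)|| = √(21)·5 ≈ 22.9129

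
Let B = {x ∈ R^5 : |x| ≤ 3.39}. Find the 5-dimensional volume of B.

Volume = π^{5/2}·(3.39)^5/Γ(7/2) ≈ 2356.66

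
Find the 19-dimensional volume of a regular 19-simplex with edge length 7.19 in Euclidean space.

V_19 = √(20) · 7.19^19 / (19! · 2^(19/2)) ≈ 0.000962685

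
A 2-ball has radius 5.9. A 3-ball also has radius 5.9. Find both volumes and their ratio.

V_2(5.9) ≈ 109.359. V_3(5.9) ≈ 860.29. Ratio V_2/V_3 ≈ 0.1271.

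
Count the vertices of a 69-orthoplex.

The vertices are ±e_1, ..., ±e_69, so there are 2·69 = 138.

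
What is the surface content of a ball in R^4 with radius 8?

|∂B_4(8)| = 1024·π^2 ≈ 10106.5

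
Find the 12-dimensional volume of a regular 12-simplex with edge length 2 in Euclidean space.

V_12 = √(13) · 2^12 / (12! · 2^(12/2)) ≈ 4.81742e-07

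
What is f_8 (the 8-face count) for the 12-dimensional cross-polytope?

Each 8-face is the convex hull of 9 vertices, one chosen as ±e_i from each of 9 distinct axes: 2^9·C(12,9) = 112640.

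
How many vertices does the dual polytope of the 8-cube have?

Number of vertices = 2n = 16.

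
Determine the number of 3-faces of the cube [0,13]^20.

Number of 3-faces = C(20,3) · 2^(20-3) = 1140 · 131072 = 149422080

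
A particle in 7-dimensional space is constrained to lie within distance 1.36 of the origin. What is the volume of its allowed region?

V_7(1.36) = π^(7/2) · (1.36)^7 / Γ(7/2 + 1) ≈ 40.6586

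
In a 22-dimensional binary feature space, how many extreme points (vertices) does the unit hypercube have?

Each vertex is a binary string of length 22, so there are 2^22 = 4194304.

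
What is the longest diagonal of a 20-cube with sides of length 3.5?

d = √(3.5² + 3.5² + ... + 3.5²) [20 terms] = √(20·3.5²) = 3.5√20 ≈ 15.6525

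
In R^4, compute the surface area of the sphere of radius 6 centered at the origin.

S_4(6) = 2·π^(4/2)·(6)^3 / Γ(4/2) = 432·π^2 ≈ 4263.67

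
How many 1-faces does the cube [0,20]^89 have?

An n-cube has n·2^(n-1) edges. With n = 89: 89·309485009821345068724781056 = 27544165874099711116505513984.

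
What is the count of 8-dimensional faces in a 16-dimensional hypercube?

f_8(16-cube) = (16 choose 8) · 2^8 = 3294720.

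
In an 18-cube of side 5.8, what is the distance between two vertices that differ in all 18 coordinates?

Diagonal = √18 · 5.8 ≈ 24.6073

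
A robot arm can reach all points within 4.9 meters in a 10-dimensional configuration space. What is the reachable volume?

The n-ball volume is π^(n/2)·r^n/Γ(n/2+1). With n=10, r=4.9: V ≈ 2.03483e+07.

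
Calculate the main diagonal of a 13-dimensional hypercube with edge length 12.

Diagonal = √13 · 12 ≈ 43.2666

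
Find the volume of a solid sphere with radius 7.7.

Volume = π^{3/2}·(7.7)^3/Γ(5/2) ≈ 1912.32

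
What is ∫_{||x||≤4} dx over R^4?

Volume = π^{4/2}·(4)^4/Γ(3) = 128·π^2 ≈ 1263.31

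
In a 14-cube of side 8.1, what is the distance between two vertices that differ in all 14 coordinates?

d = √(8.1² + 8.1² + ... + 8.1²) [14 terms] = √(14·8.1²) = 8.1√14 ≈ 30.3074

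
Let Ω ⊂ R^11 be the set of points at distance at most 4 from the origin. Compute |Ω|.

The n-ball volume is π^(n/2)·r^n/Γ(n/2+1). With n=11, r=4: V = 268435456·π^5/10395 ≈ 7.9025e+06.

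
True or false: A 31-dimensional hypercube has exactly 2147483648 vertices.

True. The 31-cube has 2^31 = 2147483648 vertices.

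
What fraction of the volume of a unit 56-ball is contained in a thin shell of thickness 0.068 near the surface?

V(inner)/V(outer) = ((1-0.068)/1)^56 ≈ 0.01938, so the shell fraction is 0.980623.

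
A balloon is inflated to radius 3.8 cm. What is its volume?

V_3(3.8) = π^(3/2) · (3.8)^3 / Γ(3/2 + 1) ≈ 229.847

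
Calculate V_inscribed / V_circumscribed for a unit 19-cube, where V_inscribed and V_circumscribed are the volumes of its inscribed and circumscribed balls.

V_in / V_out = (r_in/r_out)^19 = (1/√19)^19 = 19^(-19/2) ≈ 7.10953e-13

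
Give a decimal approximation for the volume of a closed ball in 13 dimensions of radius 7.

Volume = π^{13/2}·(7)^13/Γ(15/2) = 1771684761728·π^6/19305 ≈ 8.82299e+10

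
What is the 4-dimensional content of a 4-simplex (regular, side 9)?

V_4 = √(5) · 9^4 / (4! · 2^(4/2)) ≈ 152.821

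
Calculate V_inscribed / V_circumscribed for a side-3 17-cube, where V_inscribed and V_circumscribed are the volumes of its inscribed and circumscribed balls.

V_in/V_out = n^(-n/2) = 17^(-17/2) ≈ 3.47684e-11.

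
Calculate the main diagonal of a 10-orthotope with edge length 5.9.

||(5.9,5.9,...,5.9)|| = √(10)·5.9 ≈ 18.6574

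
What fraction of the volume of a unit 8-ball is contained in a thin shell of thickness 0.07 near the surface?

1 - (1-0.07)^8 ≈ 0.440418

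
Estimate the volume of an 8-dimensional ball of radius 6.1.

Volume = π^{8/2}·(6.1)^8/Γ(5) ≈ 7.78085e+06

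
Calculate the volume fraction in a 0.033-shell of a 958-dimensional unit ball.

V(inner)/V(outer) = ((1-0.033)/1)^958 ≈ 1.093e-14, so the shell fraction is 1 - 1.093e-14.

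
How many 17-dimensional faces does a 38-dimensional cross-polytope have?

Number of 17-faces = 2^(17+1) · C(38,17+1) = 262144 · 33578000610 = 8802271391907840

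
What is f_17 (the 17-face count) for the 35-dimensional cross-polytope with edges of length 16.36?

f_17(35-orthoplex) = 2^18 · (35 choose 18) = 1189496134041600.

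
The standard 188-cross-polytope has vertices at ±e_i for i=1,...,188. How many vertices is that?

Number of vertices = 2n = 376.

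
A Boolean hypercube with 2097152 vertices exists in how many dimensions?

2^n = 2097152 ⇒ n = log_2(2097152) = 21.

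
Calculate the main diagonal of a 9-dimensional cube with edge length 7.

Diagonal = √9 · 7 = 21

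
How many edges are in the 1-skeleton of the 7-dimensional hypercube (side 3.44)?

Number of 1-faces = C(7,1)·2^(7-1) = 7·64 = 448.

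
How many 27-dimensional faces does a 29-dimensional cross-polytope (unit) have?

Number of 27-faces = 2^(27+1) · C(29,27+1) = 268435456 · 29 = 7784628224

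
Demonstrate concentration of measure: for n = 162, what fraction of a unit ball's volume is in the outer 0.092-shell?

1 - (1-0.092)^162 ≈ 0.9999998379 ≈ 99.999984%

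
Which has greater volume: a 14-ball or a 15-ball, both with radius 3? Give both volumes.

V_14(3.0) ≈ 2.86626e+06. V_15(3.0) ≈ 5.47329e+06. The 15-ball is larger.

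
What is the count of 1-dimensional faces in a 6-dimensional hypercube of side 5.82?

f_1(6-cube) = (6 choose 1) · 2^5 = 192.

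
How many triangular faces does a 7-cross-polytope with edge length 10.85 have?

Each 2-face is the convex hull of 3 vertices, one chosen as ±e_i from each of 3 distinct axes: 2^3·C(7,3) = 280.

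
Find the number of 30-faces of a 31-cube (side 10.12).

Number of 30-faces = C(31,30) · 2^(31-30) = 31 · 2 = 62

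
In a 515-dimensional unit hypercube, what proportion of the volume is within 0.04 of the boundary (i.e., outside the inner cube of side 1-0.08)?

Shell fraction = 1 - (1-0.08)^515 ≈ 1 - 2.242e-19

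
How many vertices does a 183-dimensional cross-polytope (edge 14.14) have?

Number of vertices = 2n = 366.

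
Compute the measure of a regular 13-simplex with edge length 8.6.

Volume = 8.6^13 · √(14/2^13) / 13! ≈ 9.34477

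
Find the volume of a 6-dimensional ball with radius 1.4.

V_6(1.4) = π^(6/2) · (1.4)^6 / Γ(6/2 + 1) ≈ 38.9105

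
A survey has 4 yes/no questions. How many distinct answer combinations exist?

Number of vertices = 2^4 = 16.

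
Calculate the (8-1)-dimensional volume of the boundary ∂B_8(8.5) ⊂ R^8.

|∂B_8(8.5)| = 410338673·π^4/384 ≈ 1.0409e+08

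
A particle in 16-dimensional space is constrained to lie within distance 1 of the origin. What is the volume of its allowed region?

V = π^8/40320 ≈ 0.235331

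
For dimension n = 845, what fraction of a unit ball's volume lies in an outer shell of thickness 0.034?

1 - (1-0.034)^845 ≈ 1 - 2.021e-13 ≈ (100 - 2.02e-11)%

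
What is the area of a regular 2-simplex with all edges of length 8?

Area = (√3/4) · 8² = 27.7128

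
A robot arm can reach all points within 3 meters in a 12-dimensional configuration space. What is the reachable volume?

V_12(3) = π^(12/2) · (3)^12 / Γ(12/2 + 1) = 59049·π^6/80 ≈ 709613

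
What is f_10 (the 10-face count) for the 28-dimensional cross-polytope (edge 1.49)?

An n-cross-polytope has 2^(k+1)·C(n,k+1) k-faces. Here 2^11·C(28,11) = 2048·21474180 = 43979120640.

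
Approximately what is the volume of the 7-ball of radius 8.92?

V_7(8.92) = π^(7/2) · (8.92)^7 / Γ(7/2 + 1) ≈ 2.12292e+07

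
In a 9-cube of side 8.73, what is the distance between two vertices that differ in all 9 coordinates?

The space diagonal of an n-cube of side s is s√n. Here 8.73·√9 = 26.19.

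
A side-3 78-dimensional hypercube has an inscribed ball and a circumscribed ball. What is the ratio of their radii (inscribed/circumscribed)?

For an n-cube of any side s, the inradius is s/2 and the circumradius is s√n/2, so the ratio is 1/√78 ≈ 0.113228.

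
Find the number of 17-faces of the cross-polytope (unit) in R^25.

An n-cross-polytope has 2^(k+1)·C(n,k+1) k-faces. Here 2^18·C(25,18) = 262144·480700 = 126012620800.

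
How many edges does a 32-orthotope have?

Each of the 2^32 = 4294967296 vertices has degree 32; total edges = 32·2^32/2 = 68719476736.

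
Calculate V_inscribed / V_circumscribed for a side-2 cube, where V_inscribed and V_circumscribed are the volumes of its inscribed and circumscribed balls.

Volume scales as r^n, and r_in/r_out = 1/√3, giving (1/√3)^3 ≈ 0.19245.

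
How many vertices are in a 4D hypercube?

f_0(4-cube) = (4 choose 0) · 2^4 = 16.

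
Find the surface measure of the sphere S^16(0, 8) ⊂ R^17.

|∂B_17(8)| = 144115188075855872·π^8/2027025 ≈ 6.74605e+14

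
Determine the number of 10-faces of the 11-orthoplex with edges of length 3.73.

Number of 10-faces = 2^(10+1) · C(11,10+1) = 2048 · 1 = 2048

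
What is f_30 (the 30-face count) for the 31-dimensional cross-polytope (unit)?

Each 30-face is the convex hull of 31 vertices, one chosen as ±e_i from each of 31 distinct axes: 2^31·C(31,31) = 2147483648.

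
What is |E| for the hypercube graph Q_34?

Each of the 2^34 = 17179869184 vertices has degree 34; total edges = 34·2^34/2 = 292057776128.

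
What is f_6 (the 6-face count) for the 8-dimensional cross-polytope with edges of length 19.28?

Number of 6-faces = 2^(6+1) · C(8,6+1) = 128 · 8 = 1024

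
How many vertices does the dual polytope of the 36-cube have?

Number of vertices = 2n = 72.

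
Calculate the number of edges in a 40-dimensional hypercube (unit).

Number of 1-faces = C(40,1)·2^(40-1) = 40·549755813888 = 21990232555520.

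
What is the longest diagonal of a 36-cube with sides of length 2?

Diagonal = √36 · 2 = 12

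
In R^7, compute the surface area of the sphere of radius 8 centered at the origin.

|∂B_7(8)| = 4194304·π^3/15 ≈ 8.66998e+06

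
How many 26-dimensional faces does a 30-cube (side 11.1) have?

Choose 26 of 30 axes to span the face (C(30,26) = 27405 ways), then fix each of the remaining 4 coordinates at one of its two extreme values (2^4 = 16 ways): 27405·16 = 438480.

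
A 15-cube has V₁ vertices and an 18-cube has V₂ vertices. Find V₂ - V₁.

V₁ = 2^15 = 32768. V₂ = 2^18 = 262144. V₂ - V₁ = 229376.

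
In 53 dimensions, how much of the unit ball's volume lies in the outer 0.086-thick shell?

1 - (1-0.086)^53 ≈ 0.991486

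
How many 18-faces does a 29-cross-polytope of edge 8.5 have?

Number of 18-faces = 2^(18+1) · C(29,18+1) = 524288 · 20030010 = 10501493882880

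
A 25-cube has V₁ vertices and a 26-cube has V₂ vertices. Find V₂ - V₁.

V₁ = 2^25 = 33554432. V₂ = 2^26 = 67108864. V₂ - V₁ = 33554432.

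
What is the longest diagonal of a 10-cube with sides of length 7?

||(7,7,...,7)|| = √(10)·7 ≈ 22.1359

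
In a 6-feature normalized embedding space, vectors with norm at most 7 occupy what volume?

Volume = π^{6/2}·(7)^6/Γ(4) = 117649·π^3/6 ≈ 607976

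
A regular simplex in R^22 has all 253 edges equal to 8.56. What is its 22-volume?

V_22 = √(23) · 8.56^22 / (22! · 2^(22/2)) ≈ 0.000681068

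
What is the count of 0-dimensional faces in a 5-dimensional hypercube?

Choose 0 of 5 axes to span the face (C(5,0) = 1 way), then fix each of the remaining 5 coordinates at one of its two extreme values (2^5 = 32 ways): 1·32 = 32.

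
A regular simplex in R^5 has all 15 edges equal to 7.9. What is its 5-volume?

V = (7.9^5 / 5!) · √((5+1) / 2^5) ≈ 111.034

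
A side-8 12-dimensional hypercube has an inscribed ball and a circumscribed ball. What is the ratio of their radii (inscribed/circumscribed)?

r_in = 8/2 (half the side); r_out = 8√12/2 (half the diagonal). Ratio = 1/√12 ≈ 0.288675.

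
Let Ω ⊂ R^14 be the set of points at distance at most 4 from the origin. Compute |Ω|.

V_14(4) = π^(14/2) · (4)^14 / Γ(14/2 + 1) = 16777216·π^7/315 ≈ 1.60864e+08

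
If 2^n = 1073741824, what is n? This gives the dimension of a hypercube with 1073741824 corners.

The n-cube has 2^n vertices, and 1073741824 = 2^30, so n = 30.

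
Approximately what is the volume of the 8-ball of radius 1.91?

The n-ball volume is π^(n/2)·r^n/Γ(n/2+1). With n=8, r=1.91: V ≈ 718.878.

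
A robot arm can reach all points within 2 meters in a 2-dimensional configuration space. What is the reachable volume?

V_2(2) = π^(2/2) · (2)^2 / Γ(2/2 + 1) = 4·π ≈ 12.5664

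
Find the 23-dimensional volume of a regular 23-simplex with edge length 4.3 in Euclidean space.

V = (4.3^23 / 23!) · √((23+1) / 2^23) ≈ 2.42963e-11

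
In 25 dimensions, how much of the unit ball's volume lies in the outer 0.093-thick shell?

V(inner)/V(outer) = ((1-0.093)/1)^25 ≈ 0.08713, so the shell fraction is 0.912867.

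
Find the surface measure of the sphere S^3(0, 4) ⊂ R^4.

S = n·V_n(r)/r = 4·V_4(4)/4 (volume-to-surface relation), giving 128·π^2 ≈ 1263.31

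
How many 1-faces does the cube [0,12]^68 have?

An n-cube has n·2^(n-1) edges. With n = 68: 68·147573952589676412928 = 10035028776097996079104.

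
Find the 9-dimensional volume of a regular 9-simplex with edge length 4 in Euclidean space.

V_9 = √(10) · 4^9 / (9! · 2^(9/2)) ≈ 0.100958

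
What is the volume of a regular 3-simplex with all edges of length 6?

Volume = (√2/12) · 6³ = 25.4558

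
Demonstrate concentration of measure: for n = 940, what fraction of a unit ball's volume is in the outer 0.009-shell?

1 - (1-0.009)^940 ≈ 0.999796 ≈ 99.9796%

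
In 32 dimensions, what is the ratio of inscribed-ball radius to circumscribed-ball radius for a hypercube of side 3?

Ratio = (s/2)/(s√32/2) = 32^(-1/2) ≈ 0.176777.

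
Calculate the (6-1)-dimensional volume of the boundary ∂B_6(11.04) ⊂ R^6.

S_6(11.04) = 2·π^(6/2)·(11.04)^5 / Γ(6/2) ≈ 5.08505e+06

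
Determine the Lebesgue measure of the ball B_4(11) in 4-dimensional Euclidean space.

Volume = π^{4/2}·(11)^4/Γ(3) = 14641·π^2/2 ≈ 72250.4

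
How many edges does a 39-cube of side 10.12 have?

An n-cube has n·2^(n-1) edges. With n = 39: 39·274877906944 = 10720238370816.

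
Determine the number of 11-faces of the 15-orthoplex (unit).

An n-cross-polytope has 2^(k+1)·C(n,k+1) k-faces. Here 2^12·C(15,12) = 4096·455 = 1863680.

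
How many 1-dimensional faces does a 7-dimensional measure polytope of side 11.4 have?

Number of 1-faces = C(7,1) · 2^(7-1) = 7 · 64 = 448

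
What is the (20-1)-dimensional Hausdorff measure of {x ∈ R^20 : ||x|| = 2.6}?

|∂B_20(2.6)| ≈ 3.95603e+07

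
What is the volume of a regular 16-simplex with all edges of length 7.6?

For a regular n-simplex with edge a, V = (a^n / n!)·√((n+1)/2^n). With a=7.6, n=16: V ≈ 0.0953635.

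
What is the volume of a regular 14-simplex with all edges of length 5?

For a regular n-simplex with edge a, V = (a^n / n!)·√((n+1)/2^n). With a=5, n=14: V ≈ 0.0021184.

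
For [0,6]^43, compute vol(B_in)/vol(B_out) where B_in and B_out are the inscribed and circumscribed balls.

V_in / V_out = (r_in/r_out)^43 = (1/√43)^43 = 43^(-43/2) ≈ 7.59326e-36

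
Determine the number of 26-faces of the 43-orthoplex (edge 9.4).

Number of 26-faces = 2^(26+1) · C(43,26+1) = 134217728 · 265182149218 = 35592145574196936704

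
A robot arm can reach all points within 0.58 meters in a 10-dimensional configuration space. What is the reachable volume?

The n-ball volume is π^(n/2)·r^n/Γ(n/2+1). With n=10, r=0.58: V ≈ 0.0109862.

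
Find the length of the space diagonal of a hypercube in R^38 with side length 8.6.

The space diagonal of an n-cube of side s is s√n. Here 8.6·√38 ≈ 53.014.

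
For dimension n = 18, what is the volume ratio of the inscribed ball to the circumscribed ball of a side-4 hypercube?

Volume scales as r^n, and r_in/r_out = 1/√18, giving (1/√18)^18 ≈ 5.04136e-12.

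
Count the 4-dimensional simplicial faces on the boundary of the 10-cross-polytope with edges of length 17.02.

An n-cross-polytope has 2^(k+1)·C(n,k+1) k-faces. Here 2^5·C(10,5) = 32·252 = 8064.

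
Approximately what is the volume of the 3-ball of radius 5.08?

V_3(5.08) = π^(3/2) · (5.08)^3 / Γ(3/2 + 1) ≈ 549.136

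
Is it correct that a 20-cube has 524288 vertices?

False. The 20-cube has 2^20 = 1048576 vertices.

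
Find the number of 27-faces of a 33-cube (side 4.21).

f_27(33-cube) = (33 choose 27) · 2^6 = 70884352.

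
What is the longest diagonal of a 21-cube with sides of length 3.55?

The space diagonal of an n-cube of side s is s√n. Here 3.55·√21 ≈ 16.2681.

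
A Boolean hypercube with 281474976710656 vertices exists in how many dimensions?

The n-cube has 2^n vertices, and 281474976710656 = 2^48, so n = 48.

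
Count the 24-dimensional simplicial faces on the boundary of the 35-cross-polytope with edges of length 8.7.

Each 24-face is the convex hull of 25 vertices, one chosen as ±e_i from each of 25 distinct axes: 2^25·C(35,25) = 6159902359683072.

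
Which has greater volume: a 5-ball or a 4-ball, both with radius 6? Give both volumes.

V_5(6) ≈ 40931.2. V_4(6) ≈ 6395.5. The 5-ball is larger.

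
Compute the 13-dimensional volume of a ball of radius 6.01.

V_13(6.01) = π^(13/2) · (6.01)^13 / Γ(13/2 + 1) ≈ 1.21537e+10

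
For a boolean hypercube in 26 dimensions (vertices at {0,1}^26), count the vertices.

Each vertex is a binary string of length 26, so there are 2^26 = 67108864.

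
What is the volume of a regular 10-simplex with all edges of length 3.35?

V = (3.35^10 / 10!) · √((10+1) / 2^10) ≈ 0.0050843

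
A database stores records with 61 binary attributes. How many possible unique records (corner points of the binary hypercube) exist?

The 61-cube has 2^61 = 2305843009213693952 vertices.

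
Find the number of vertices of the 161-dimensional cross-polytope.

The vertices are ±e_1, ..., ±e_161, so there are 2·161 = 322.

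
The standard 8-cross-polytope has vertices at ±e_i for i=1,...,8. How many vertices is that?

Number of vertices = 2n = 16.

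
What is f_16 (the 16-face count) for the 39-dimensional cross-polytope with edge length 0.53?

Number of 16-faces = 2^(16+1) · C(39,16+1) = 131072 · 51021117810 = 6687439953592320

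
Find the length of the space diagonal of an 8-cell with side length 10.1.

d = √(10.1² + 10.1² + ... + 10.1²) [4 terms] = √(4·10.1²) = 10.1√4 = 20.2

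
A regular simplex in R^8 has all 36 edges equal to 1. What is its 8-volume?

V_8 = √(9) · 1^8 / (8! · 2^(8/2)) ≈ 4.6503e-06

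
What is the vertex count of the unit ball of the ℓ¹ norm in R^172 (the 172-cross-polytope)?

The 172-dimensional cross-polytope has 2n = 2·172 = 344 vertices.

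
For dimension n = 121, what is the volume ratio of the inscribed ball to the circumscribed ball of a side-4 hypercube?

The radii are 4/2 and 4√121/2, so the volume ratio is (1/√121)^121 = 121^{-121/2} ≈ 9.80585e-127.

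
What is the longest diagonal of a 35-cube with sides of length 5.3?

The space diagonal of an n-cube of side s is s√n. Here 5.3·√35 ≈ 31.3552.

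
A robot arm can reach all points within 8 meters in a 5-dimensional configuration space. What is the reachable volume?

Volume = π^{5/2}·(8)^5/Γ(7/2) = 262144·π^2/15 ≈ 172484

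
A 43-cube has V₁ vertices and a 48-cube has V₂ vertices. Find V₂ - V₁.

V₁ = 2^43 = 8796093022208. V₂ = 2^48 = 281474976710656. V₂ - V₁ = 272678883688448.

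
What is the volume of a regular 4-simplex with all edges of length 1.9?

V_4 = √(5) · 1.9^4 / (4! · 2^(4/2)) ≈ 0.303549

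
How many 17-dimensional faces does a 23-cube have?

Choose 17 of 23 axes to span the face (C(23,17) = 100947 ways), then fix each of the remaining 6 coordinates at one of its two extreme values (2^6 = 64 ways): 100947·64 = 6460608.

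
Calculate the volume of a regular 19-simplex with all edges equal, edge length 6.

V_19 = √(20) · 6^19 / (19! · 2^(19/2)) ≈ 3.09392e-05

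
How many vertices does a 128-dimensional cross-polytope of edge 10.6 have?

The vertices are ±e_1, ..., ±e_128, so there are 2·128 = 256.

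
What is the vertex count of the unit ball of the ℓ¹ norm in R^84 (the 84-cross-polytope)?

Number of vertices = 2n = 168.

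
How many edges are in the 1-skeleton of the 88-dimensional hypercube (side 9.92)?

The 88-cube has n·2^(n-1) = 88·2^87 = 88·154742504910672534362390528 = 13617340432139183023890366464 edges.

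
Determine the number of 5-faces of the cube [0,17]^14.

f_5(14-cube) = (14 choose 5) · 2^9 = 1025024.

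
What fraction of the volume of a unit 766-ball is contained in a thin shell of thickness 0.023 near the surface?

Shell fraction = 1 - (1-0.023)^766 ≈ 0.9999999818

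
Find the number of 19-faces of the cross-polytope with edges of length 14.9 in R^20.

Each 19-face is the convex hull of 20 vertices, one chosen as ±e_i from each of 20 distinct axes: 2^20·C(20,20) = 1048576.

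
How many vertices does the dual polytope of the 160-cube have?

An n-cross-polytope has 2n vertices; here n = 160, giving 320.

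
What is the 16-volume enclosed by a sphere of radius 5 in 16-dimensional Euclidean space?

The n-ball volume is π^(n/2)·r^n/Γ(n/2+1). With n=16, r=5: V = 30517578125·π^8/8064 ≈ 3.59086e+10.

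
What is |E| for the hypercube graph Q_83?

Number of 1-faces = C(83,1)·2^(83-1) = 83·4835703278458516698824704 = 401363372112056886002450432.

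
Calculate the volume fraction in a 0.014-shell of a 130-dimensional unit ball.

1 - (1-0.014)^130 ≈ 0.840045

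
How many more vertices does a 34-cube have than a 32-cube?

The 34-cube has 2^34 = 17179869184 vertices. The 32-cube has 2^32 = 4294967296 vertices. Difference: 17179869184 - 4294967296 = 12884901888.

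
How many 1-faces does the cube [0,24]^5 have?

The 5-cube has n·2^(n-1) = 5·2^4 = 5·16 = 80 edges.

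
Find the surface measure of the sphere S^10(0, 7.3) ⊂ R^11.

|∂B_11(7.3)| ≈ 8.90689e+09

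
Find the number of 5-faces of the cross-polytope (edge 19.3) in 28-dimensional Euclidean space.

Number of 5-faces = 2^(5+1) · C(28,5+1) = 64 · 376740 = 24111360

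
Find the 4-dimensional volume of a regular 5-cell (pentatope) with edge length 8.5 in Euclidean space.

For a regular n-simplex with edge a, V = (a^n / n!)·√((n+1)/2^n). With a=8.5, n=4: V ≈ 121.588.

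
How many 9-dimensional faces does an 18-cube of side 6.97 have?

Number of 9-faces = C(18,9) · 2^(18-9) = 48620 · 512 = 24893440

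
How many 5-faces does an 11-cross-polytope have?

Number of 5-faces = 2^(5+1) · C(11,5+1) = 64 · 462 = 29568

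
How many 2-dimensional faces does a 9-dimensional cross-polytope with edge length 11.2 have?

Number of 2-faces = 2^(2+1) · C(9,2+1) = 8 · 84 = 672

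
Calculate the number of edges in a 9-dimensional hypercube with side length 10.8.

Number of 1-faces = C(9,1)·2^(9-1) = 9·256 = 2304.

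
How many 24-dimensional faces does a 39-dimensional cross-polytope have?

Number of 24-faces = 2^(24+1) · C(39,24+1) = 33554432 · 15084504396 = 506151977009283072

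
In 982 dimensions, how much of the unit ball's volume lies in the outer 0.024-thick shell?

1 - (1-0.024)^982 ≈ 1 - 4.362e-11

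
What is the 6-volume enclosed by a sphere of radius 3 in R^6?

V_6(3) = π^(6/2) · (3)^6 / Γ(6/2 + 1) = 243·π^3/2 ≈ 3767.26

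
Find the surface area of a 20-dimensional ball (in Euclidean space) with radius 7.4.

S_20(7.4) = 2·π^(20/2)·(7.4)^19 / Γ(20/2) ≈ 1.6911e+16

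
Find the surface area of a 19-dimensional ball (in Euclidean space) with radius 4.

|∂B_19(4)| = 70368744177664·π^9/34459425 ≈ 6.08724e+10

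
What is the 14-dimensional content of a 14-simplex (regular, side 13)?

V_14 = √(15) · 13^14 / (14! · 2^(14/2)) ≈ 1366.58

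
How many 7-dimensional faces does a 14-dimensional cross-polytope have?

An n-cross-polytope has 2^(k+1)·C(n,k+1) k-faces. Here 2^8·C(14,8) = 256·3003 = 768768.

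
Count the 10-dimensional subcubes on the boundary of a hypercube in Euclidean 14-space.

f_10(14-cube) = (14 choose 10) · 2^4 = 16016.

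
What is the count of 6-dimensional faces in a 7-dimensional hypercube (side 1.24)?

Number of 6-faces = C(7,6) · 2^(7-6) = 7 · 2 = 14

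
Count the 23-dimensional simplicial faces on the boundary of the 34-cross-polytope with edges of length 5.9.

An n-cross-polytope has 2^(k+1)·C(n,k+1) k-faces. Here 2^24·C(34,24) = 16777216·131128140 = 2199965128458240.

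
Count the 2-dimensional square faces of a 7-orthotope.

An n-cube has C(n,k)·2^(n-k) k-faces. Here C(7,2)·2^5 = 21·32 = 672.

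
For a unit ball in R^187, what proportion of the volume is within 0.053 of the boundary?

1 - (1-0.053)^187 ≈ 0.999962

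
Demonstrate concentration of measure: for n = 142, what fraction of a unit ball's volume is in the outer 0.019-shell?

1 - (1-0.019)^142 ≈ 0.934386 ≈ 93.44%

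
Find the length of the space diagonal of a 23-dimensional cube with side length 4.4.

d = √(4.4² + 4.4² + ... + 4.4²) [23 terms] = √(23·4.4²) = 4.4√23 ≈ 21.1017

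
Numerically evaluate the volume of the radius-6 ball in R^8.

Volume = π^{8/2}·(6)^8/Γ(5) = 69984·π^4 ≈ 6.81708e+06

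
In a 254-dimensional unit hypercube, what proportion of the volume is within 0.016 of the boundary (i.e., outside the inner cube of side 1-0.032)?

1 - (1 - 2·0.016)^254 = 1 - 0.968^254 ≈ 0.999742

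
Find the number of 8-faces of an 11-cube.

Choose 8 of 11 axes to span the face (C(11,8) = 165 ways), then fix each of the remaining 3 coordinates at one of its two extreme values (2^3 = 8 ways): 165·8 = 1320.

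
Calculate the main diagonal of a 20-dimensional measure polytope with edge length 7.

||(7,7,...,7)|| = √(20)·7 ≈ 31.305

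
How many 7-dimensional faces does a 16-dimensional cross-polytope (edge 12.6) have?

Number of 7-faces = 2^(7+1) · C(16,7+1) = 256 · 12870 = 3294720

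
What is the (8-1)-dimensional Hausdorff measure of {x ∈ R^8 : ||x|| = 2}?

S = n·V_n(r)/r = 8·V_8(2)/2 (volume-to-surface relation), giving 128·π^4/3 ≈ 4156.12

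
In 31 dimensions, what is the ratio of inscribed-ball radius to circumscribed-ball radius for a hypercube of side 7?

r_in = 7/2 (half the side); r_out = 7√31/2 (half the diagonal). Ratio = 1/√31 ≈ 0.179605.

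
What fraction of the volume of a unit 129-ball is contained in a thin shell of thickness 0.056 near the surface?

V(inner)/V(outer) = ((1-0.056)/1)^129 ≈ 0.0005907, so the shell fraction is 0.999409.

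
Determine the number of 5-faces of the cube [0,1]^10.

Number of 5-faces = C(10,5) · 2^(10-5) = 252 · 32 = 8064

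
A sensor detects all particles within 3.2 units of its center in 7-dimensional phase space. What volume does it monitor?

The n-ball volume is π^(n/2)·r^n/Γ(n/2+1). With n=7, r=3.2: V ≈ 16234.2.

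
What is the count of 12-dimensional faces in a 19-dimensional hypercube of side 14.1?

f_12(19-cube) = (19 choose 12) · 2^7 = 6449664.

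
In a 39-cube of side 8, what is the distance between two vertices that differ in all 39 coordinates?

d = √(8² + 8² + ... + 8²) [39 terms] = √(39·8²) = 8√39 ≈ 49.96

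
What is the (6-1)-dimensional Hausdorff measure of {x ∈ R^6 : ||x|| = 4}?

S = n·V_n(r)/r = 6·V_6(4)/4 (volume-to-surface relation), giving 1024·π^3 ≈ 31750.4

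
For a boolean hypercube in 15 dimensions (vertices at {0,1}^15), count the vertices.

The 15-cube has 2^15 = 32768 vertices.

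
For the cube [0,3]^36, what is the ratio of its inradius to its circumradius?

r_in = 3/2 (half the side); r_out = 3√36/2 (half the diagonal). Ratio = 1/√36 ≈ 0.166667.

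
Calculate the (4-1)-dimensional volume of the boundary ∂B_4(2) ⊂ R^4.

The surface area of an n-ball is 2π^(n/2) r^(n-1) / Γ(n/2). For n=4, r=2: 16·π^2 ≈ 157.914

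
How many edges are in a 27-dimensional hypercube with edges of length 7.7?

f_1(27-cube) = (27 choose 1) · 2^26 = 1811939328.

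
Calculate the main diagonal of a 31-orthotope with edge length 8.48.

The space diagonal of an n-cube of side s is s√n. Here 8.48·√31 ≈ 47.2146.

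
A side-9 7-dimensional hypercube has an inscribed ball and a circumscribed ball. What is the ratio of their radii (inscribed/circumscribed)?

Ratio = (s/2)/(s√7/2) = 7^(-1/2) ≈ 0.377964.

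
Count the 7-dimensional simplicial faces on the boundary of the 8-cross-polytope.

f_7(8-orthoplex) = 2^8 · (8 choose 8) = 256.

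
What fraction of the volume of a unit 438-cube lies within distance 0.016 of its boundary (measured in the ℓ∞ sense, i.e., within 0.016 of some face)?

Shell fraction = 1 - (1-0.032)^438 ≈ 0.9999993493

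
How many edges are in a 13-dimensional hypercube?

An n-cube has C(n,k)·2^(n-k) k-faces. Here C(13,1)·2^12 = 13·4096 = 53248.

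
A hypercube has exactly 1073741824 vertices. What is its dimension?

n = log_2(1073741824) = 30.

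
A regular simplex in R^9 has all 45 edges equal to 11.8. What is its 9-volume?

V_9 = √(10) · 11.8^9 / (9! · 2^(9/2)) ≈ 1708.21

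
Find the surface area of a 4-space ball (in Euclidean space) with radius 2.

S = n·V_n(r)/r = 4·V_4(2)/2 (volume-to-surface relation), giving 16·π^2 ≈ 157.914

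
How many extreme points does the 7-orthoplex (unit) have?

The vertices are ±e_1, ..., ±e_7, so there are 2·7 = 14.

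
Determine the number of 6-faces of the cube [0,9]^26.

f_6(26-cube) = (26 choose 6) · 2^20 = 241413652480.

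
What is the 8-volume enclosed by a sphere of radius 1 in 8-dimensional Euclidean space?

Volume = π^{8/2}·(1)^8/Γ(5) = π^4/24 ≈ 4.05871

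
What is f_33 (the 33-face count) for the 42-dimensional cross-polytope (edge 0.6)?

Each 33-face is the convex hull of 34 vertices, one chosen as ±e_i from each of 34 distinct axes: 2^34·C(42,34) = 2027743138063319040.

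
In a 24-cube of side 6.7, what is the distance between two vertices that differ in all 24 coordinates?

||(6.7,6.7,...,6.7)|| = √(24)·6.7 ≈ 32.8232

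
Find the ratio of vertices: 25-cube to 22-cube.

The 25-cube has 2^25 = 33554432 vertices. The 22-cube has 2^22 = 4194304 vertices. Ratio: 33554432/4194304 = 8.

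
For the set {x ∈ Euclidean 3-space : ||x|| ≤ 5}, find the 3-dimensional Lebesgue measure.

V_3(5) = π^(3/2) · (5)^3 / Γ(3/2 + 1) = 500·π/3 ≈ 523.599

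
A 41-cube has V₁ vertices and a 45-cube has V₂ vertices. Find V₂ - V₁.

V₁ = 2^41 = 2199023255552. V₂ = 2^45 = 35184372088832. V₂ - V₁ = 32985348833280.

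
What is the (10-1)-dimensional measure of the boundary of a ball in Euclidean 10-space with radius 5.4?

|∂B_10(5.4)| ≈ 9.95662e+07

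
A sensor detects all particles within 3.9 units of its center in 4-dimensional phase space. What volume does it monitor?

The n-ball volume is π^(n/2)·r^n/Γ(n/2+1). With n=4, r=3.9: V ≈ 1141.64.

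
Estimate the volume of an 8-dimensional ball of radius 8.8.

V_8(8.8) = π^(8/2) · (8.8)^8 / Γ(8/2 + 1) ≈ 1.45965e+08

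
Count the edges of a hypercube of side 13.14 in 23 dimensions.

Each of the 2^23 = 8388608 vertices has degree 23; total edges = 23·2^23/2 = 96468992.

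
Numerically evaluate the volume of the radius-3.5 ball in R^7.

Volume = π^{7/2}·(3.5)^7/Γ(9/2) = 117649·π^3/120 ≈ 30398.8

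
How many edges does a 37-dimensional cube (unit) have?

Number of 1-faces = C(37,1)·2^(37-1) = 37·68719476736 = 2542620639232.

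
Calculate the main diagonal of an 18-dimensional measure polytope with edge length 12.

Diagonal = √18 · 12 ≈ 50.9117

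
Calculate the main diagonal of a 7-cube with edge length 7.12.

||(7.12,7.12,...,7.12)|| = √(7)·7.12 ≈ 18.8377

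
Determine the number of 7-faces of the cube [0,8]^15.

Choose 7 of 15 axes to span the face (C(15,7) = 6435 ways), then fix each of the remaining 8 coordinates at one of its two extreme values (2^8 = 256 ways): 6435·256 = 1647360.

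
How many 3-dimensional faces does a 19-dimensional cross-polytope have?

Number of 3-faces = 2^(3+1) · C(19,3+1) = 16 · 3876 = 62016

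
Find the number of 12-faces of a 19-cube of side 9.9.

An n-cube has C(n,k)·2^(n-k) k-faces. Here C(19,12)·2^7 = 50388·128 = 6449664.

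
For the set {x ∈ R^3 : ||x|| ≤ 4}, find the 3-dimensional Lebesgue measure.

The n-ball volume is π^(n/2)·r^n/Γ(n/2+1). With n=3, r=4: V = 256·π/3 ≈ 268.083.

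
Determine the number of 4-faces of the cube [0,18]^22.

f_4(22-cube) = (22 choose 4) · 2^18 = 1917583360.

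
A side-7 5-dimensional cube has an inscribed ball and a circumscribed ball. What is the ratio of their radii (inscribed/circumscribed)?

Ratio = (s/2)/(s√5/2) = 5^(-1/2) ≈ 0.447214.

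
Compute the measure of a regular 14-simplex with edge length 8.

V = (8^14 / 14!) · √((14+1) / 2^14) ≈ 1.52647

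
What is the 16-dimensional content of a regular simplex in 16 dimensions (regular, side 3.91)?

For a regular n-simplex with edge a, V = (a^n / n!)·√((n+1)/2^n). With a=3.91, n=16: V ≈ 2.29717e-06.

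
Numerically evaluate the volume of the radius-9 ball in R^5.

Volume = π^{5/2}·(9)^5/Γ(7/2) = 157464·π^2/5 ≈ 310821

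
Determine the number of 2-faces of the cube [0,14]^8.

Number of 2-faces = C(8,2) · 2^(8-2) = 28 · 64 = 1792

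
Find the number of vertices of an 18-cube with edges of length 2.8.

An n-cube has 2^n vertices; for n = 18 that is 2^18 = 262144.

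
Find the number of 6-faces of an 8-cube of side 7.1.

f_6(8-cube) = (8 choose 6) · 2^2 = 112.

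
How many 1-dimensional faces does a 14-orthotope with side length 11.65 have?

f_1(14-cube) = (14 choose 1) · 2^13 = 114688.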